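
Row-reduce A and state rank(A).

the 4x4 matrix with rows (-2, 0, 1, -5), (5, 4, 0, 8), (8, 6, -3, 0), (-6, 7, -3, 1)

Row reduction:
R2 <- R2 - (-5/2)*R1:  [    0     4   5/2  -9/2 ]
R3 <- R3 - (-4)*R1:  [   0    6    1  -20 ]
R4 <- R4 - (3)*R1:  [  0   7  -6  16 ]
R3 <- R3 - (3/2)*R2:  [     0      0  -11/4  -53/4 ]
R4 <- R4 - (7/4)*R2:  [     0      0  -83/8  191/8 ]
R4 <- R4 - (83/22)*R3:  [       0        0        0  1625/22 ]
Row echelon form:
[ -2  0      1       -5 ]
[  0  4    5/2     -9/2 ]
[  0  0  -11/4    -53/4 ]
[  0  0      0  1625/22 ]
Nonzero rows / pivot columns: 4

rank(A) = 4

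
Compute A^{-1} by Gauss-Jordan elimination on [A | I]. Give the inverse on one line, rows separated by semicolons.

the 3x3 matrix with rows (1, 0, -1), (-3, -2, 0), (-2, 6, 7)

Gauss-Jordan on [A | I]:
R2 <- R2 - (-3)*R1:  [  0  -2  -3  |   3   1   0 ]
R3 <- R3 - (-2)*R1:  [ 0  6  5  |  2  0  1 ]
R2 <- (1/-2)*R2:  [    0     1   3/2  |  -3/2  -1/2     0 ]
R3 <- R3 - (6)*R2:  [  0   0  -4  |  11   3   1 ]
R3 <- (1/-4)*R3:  [     0      0      1  |  -11/4   -3/4   -1/4 ]
R1 <- R1 - (-1)*R3:  [    1     0     0  |  -7/4  -3/4  -1/4 ]
R2 <- R2 - (3/2)*R3:  [    0     1     0  |  21/8   5/8   3/8 ]
Right block of [I | A^{-1}] is the inverse:
[  -7/4  -3/4  -1/4 ]
[  21/8   5/8   3/8 ]
[ -11/4  -3/4  -1/4 ]

inverse = [-7/4 -3/4 -1/4; 21/8 5/8 3/8; -11/4 -3/4 -1/4]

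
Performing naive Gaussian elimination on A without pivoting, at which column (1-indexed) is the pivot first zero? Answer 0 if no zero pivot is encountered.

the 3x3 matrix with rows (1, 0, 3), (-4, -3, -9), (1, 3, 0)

first zero-pivot column = 3

Naive forward elimination:
R2 <- R2 - (-4)*R1:  [  0  -3   3 ]
R3 <- R3 - (1)*R1:  [  0   3  -3 ]
R3 <- R3 - (-1)*R2:  [ 0  0  0 ]
Matrix at this point:
[ 1   0  3 ]
[ 0  -3  3 ]
[ 0   0  0 ]
Pivot entry (3,3) in the last row is zero and there are no rows below to swap with -> zero pivot in column 3 (A is singular).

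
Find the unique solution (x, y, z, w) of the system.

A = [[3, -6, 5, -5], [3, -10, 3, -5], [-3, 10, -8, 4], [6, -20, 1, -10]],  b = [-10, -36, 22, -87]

(0, 5, 3, -1)

Forward elimination on [A|b]:
R2 <- R2 - (1)*R1:  [   0   -4   -2    0  -26 ]
R3 <- R3 - (-1)*R1:  [  0   4  -3  -1  12 ]
R4 <- R4 - (2)*R1:  [   0   -8   -9    0  -67 ]
R3 <- R3 - (-1)*R2:  [   0    0   -5   -1  -14 ]
R4 <- R4 - (2)*R2:  [   0    0   -5    0  -15 ]
R4 <- R4 - (1)*R3:  [  0   0   0   1  -1 ]
Row echelon form:
[ 3  -6   5  -5  |  -10 ]
[ 0  -4  -2   0  |  -26 ]
[ 0   0  -5  -1  |  -14 ]
[ 0   0   0   1  |   -1 ]
Back-substitution:
w = (-1) / 1 = -1
z = (-14 - (-1)*(-1)) / -5 = 3
y = (-26 - (-2)*(3)) / -4 = 5
x = (-10 - (-6)*(5) - (5)*(3) - (-5)*(-1)) / 3 = 0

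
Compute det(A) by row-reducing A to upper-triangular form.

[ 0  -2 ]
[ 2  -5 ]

Forward elimination:
R1 <-> R2   (pivot in column 1 was zero)
[ 2  -5 ]
[ 0  -2 ]
Upper-triangular form:
[ 2  -5 ]
[ 0  -2 ]
det(A) = (-1)^1 * (2) * (-2) = 4  (1 row swap -> sign -1)

det(A) = 4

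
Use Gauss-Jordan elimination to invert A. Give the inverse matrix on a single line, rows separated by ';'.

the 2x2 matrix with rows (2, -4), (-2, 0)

Gauss-Jordan on [A | I]:
R1 <- (1/2)*R1:  [   1   -2  |  1/2    0 ]
R2 <- R2 - (-2)*R1:  [  0  -4  |   1   1 ]
R2 <- (1/-4)*R2:  [    0     1  |  -1/4  -1/4 ]
R1 <- R1 - (-2)*R2:  [    1     0  |     0  -1/2 ]
Right block of [I | A^{-1}] is the inverse:
[    0  -1/2 ]
[ -1/4  -1/4 ]

inverse = [0 -1/2; -1/4 -1/4]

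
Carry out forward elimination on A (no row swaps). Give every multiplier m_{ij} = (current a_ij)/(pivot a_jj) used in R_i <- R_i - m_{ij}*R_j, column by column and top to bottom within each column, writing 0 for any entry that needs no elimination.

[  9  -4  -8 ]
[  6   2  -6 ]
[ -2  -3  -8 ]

multipliers: 2/3, -2/9, -5/6

Forward elimination:
R2 <- R2 - (2/3)*R1:  [    0  14/3  -2/3 ]
R3 <- R3 - (-2/9)*R1:  [     0  -35/9  -88/9 ]
R3 <- R3 - (-5/6)*R2:  [     0      0  -31/3 ]
Multipliers (in order of application): m_{21} = 2/3, m_{31} = -2/9, m_{32} = -5/6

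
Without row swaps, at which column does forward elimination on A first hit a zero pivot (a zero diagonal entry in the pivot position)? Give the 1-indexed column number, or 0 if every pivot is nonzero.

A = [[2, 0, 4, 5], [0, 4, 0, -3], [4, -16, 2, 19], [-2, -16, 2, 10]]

Naive forward elimination:
R3 <- R3 - (2)*R1:  [   0  -16   -6    9 ]
R4 <- R4 - (-1)*R1:  [   0  -16    6   15 ]
R3 <- R3 - (-4)*R2:  [  0   0  -6  -3 ]
R4 <- R4 - (-4)*R2:  [ 0  0  6  3 ]
R4 <- R4 - (-1)*R3:  [ 0  0  0  0 ]
Matrix at this point:
[ 2  0   4   5 ]
[ 0  4   0  -3 ]
[ 0  0  -6  -3 ]
[ 0  0   0   0 ]
Pivot entry (4,4) in the last row is zero and there are no rows below to swap with -> zero pivot in column 4 (A is singular).

first zero-pivot column = 4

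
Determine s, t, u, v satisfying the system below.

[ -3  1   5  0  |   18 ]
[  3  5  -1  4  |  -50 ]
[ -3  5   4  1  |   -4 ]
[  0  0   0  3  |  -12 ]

Forward elimination on [A|b]:
R2 <- R2 - (-1)*R1:  [   0    6    4    4  -32 ]
R3 <- R3 - (1)*R1:  [   0    4   -1    1  -22 ]
R3 <- R3 - (2/3)*R2:  [     0      0  -11/3   -5/3   -2/3 ]
Row echelon form:
[ -3  1      5     0  |    18 ]
[  0  6      4     4  |   -32 ]
[  0  0  -11/3  -5/3  |  -2/3 ]
[  0  0      0     3  |   -12 ]
Back-substitution:
v = (-12) / 3 = -4
u = (-2/3 - (-5/3)*(-4)) / (-11/3) = 2
t = (-32 - (4)*(2) - (4)*(-4)) / 6 = -4
s = (18 - (1)*(-4) - (5)*(2)) / -3 = -4

(-4, -4, 2, -4)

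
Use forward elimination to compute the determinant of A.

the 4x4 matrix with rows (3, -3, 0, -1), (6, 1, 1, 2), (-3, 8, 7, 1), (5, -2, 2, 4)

Forward elimination:
R2 <- R2 - (2)*R1:  [ 0  7  1  4 ]
R3 <- R3 - (-1)*R1:  [ 0  5  7  0 ]
R4 <- R4 - (5/3)*R1:  [    0     3     2  17/3 ]
R3 <- R3 - (5/7)*R2:  [     0      0   44/7  -20/7 ]
R4 <- R4 - (3/7)*R2:  [     0      0   11/7  83/21 ]
R4 <- R4 - (1/4)*R3:  [    0     0     0  14/3 ]
Upper-triangular form:
[ 3  -3     0     -1 ]
[ 0   7     1      4 ]
[ 0   0  44/7  -20/7 ]
[ 0   0     0   14/3 ]
det(A) = (-1)^0 * (3) * (7) * (44/7) * (14/3) = 616  (0 row swaps -> sign +1)

det(A) = 616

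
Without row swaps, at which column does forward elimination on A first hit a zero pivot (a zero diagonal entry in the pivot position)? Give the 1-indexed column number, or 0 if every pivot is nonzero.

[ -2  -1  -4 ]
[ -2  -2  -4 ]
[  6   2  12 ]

Naive forward elimination:
R2 <- R2 - (1)*R1:  [  0  -1   0 ]
R3 <- R3 - (-3)*R1:  [  0  -1   0 ]
R3 <- R3 - (1)*R2:  [ 0  0  0 ]
Matrix at this point:
[ -2  -1  -4 ]
[  0  -1   0 ]
[  0   0   0 ]
Pivot entry (3,3) in the last row is zero and there are no rows below to swap with -> zero pivot in column 3 (A is singular).

first zero-pivot column = 3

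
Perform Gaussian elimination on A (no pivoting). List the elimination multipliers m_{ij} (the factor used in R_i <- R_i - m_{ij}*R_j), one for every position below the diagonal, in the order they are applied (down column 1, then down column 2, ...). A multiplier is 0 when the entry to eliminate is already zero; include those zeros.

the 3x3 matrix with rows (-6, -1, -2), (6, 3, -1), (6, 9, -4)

multipliers: -1, -1, 4

Forward elimination:
R2 <- R2 - (-1)*R1:  [  0   2  -3 ]
R3 <- R3 - (-1)*R1:  [  0   8  -6 ]
R3 <- R3 - (4)*R2:  [ 0  0  6 ]
Multipliers (in order of application): m_{21} = -1, m_{31} = -1, m_{32} = 4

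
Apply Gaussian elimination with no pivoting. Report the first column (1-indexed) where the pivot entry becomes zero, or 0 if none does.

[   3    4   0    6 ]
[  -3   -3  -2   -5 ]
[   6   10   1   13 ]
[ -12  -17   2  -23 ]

Naive forward elimination:
R2 <- R2 - (-1)*R1:  [  0   1  -2   1 ]
R3 <- R3 - (2)*R1:  [ 0  2  1  1 ]
R4 <- R4 - (-4)*R1:  [  0  -1   2   1 ]
R3 <- R3 - (2)*R2:  [  0   0   5  -1 ]
R4 <- R4 - (-1)*R2:  [ 0  0  0  2 ]
All pivots nonzero; naive elimination completes without hitting a zero pivot.

first zero-pivot column = 0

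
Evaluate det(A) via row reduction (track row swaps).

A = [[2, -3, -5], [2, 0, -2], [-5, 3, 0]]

Forward elimination:
R2 <- R2 - (1)*R1:  [ 0  3  3 ]
R3 <- R3 - (-5/2)*R1:  [     0   -9/2  -25/2 ]
R3 <- R3 - (-3/2)*R2:  [  0   0  -8 ]
Upper-triangular form:
[ 2  -3  -5 ]
[ 0   3   3 ]
[ 0   0  -8 ]
det(A) = (-1)^0 * (2) * (3) * (-8) = -48  (0 row swaps -> sign +1)

det(A) = -48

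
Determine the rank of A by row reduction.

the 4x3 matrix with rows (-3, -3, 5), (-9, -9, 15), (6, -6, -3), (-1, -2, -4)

Row reduction:
R2 <- R2 - (3)*R1:  [ 0  0  0 ]
R3 <- R3 - (-2)*R1:  [   0  -12    7 ]
R4 <- R4 - (1/3)*R1:  [     0     -1  -17/3 ]
R2 <-> R3   (pivot in column 2 was zero)
[ -3   -3      5 ]
[  0  -12      7 ]
[  0    0      0 ]
[  0   -1  -17/3 ]
R4 <- R4 - (1/12)*R2:  [     0      0  -25/4 ]
R3 <-> R4   (pivot in column 3 was zero)
[ -3   -3      5 ]
[  0  -12      7 ]
[  0    0  -25/4 ]
[  0    0      0 ]
Row echelon form:
[ -3   -3      5 ]
[  0  -12      7 ]
[  0    0  -25/4 ]
[  0    0      0 ]
Nonzero rows / pivot columns: 3

rank(A) = 3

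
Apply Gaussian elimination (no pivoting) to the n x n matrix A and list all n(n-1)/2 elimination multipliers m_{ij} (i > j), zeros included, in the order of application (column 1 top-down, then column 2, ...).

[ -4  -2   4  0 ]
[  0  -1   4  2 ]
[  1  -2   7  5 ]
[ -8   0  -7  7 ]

multipliers: 0, -1/4, 2, 5/2, -4, -1/2

Forward elimination:
R2: entry in column 1 is already 0 -> m_{21} = 0 (no row operation needed)
R3 <- R3 - (-1/4)*R1:  [    0  -5/2     8     5 ]
R4 <- R4 - (2)*R1:  [   0    4  -15    7 ]
R3 <- R3 - (5/2)*R2:  [  0   0  -2   0 ]
R4 <- R4 - (-4)*R2:  [  0   0   1  15 ]
R4 <- R4 - (-1/2)*R3:  [  0   0   0  15 ]
Multipliers (in order of application): m_{21} = 0, m_{31} = -1/4, m_{41} = 2, m_{32} = 5/2, m_{42} = -4, m_{43} = -1/2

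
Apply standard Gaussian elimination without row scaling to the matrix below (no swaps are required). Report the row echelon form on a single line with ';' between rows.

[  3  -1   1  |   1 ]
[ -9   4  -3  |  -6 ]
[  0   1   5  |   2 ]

REF = [3 -1 1 1; 0 1 0 -3; 0 0 5 5]

Forward elimination:
R2 <- R2 - (-3)*R1:  [  0   1   0  -3 ]
R3 <- R3 - (1)*R2:  [ 0  0  5  5 ]
Row echelon form:
[ 3  -1  1  |   1 ]
[ 0   1  0  |  -3 ]
[ 0   0  5  |   5 ]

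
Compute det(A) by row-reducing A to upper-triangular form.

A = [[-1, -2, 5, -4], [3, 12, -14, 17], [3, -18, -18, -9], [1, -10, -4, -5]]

det(A) = -24

Forward elimination:
R2 <- R2 - (-3)*R1:  [ 0  6  1  5 ]
R3 <- R3 - (-3)*R1:  [   0  -24   -3  -21 ]
R4 <- R4 - (-1)*R1:  [   0  -12    1   -9 ]
R3 <- R3 - (-4)*R2:  [  0   0   1  -1 ]
R4 <- R4 - (-2)*R2:  [ 0  0  3  1 ]
R4 <- R4 - (3)*R3:  [ 0  0  0  4 ]
Upper-triangular form:
[ -1  -2  5  -4 ]
[  0   6  1   5 ]
[  0   0  1  -1 ]
[  0   0  0   4 ]
det(A) = (-1)^0 * (-1) * (6) * (1) * (4) = -24  (0 row swaps -> sign +1)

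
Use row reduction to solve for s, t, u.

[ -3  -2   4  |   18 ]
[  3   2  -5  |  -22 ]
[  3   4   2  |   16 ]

(-4, 5, 4)

Forward elimination on [A|b]:
R2 <- R2 - (-1)*R1:  [  0   0  -1  -4 ]
R3 <- R3 - (-1)*R1:  [  0   2   6  34 ]
R2 <-> R3   (pivot in column 2 was zero)
[ -3  -2   4  18 ]
[  0   2   6  34 ]
[  0   0  -1  -4 ]
Row echelon form:
[ -3  -2   4  |  18 ]
[  0   2   6  |  34 ]
[  0   0  -1  |  -4 ]
Back-substitution:
u = (-4) / -1 = 4
t = (34 - (6)*(4)) / 2 = 5
s = (18 - (-2)*(5) - (4)*(4)) / -3 = -4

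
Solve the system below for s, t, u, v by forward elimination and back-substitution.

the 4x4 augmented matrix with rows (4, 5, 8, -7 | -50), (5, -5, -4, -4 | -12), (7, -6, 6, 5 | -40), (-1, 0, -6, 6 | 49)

Forward elimination on [A|b]:
R2 <- R2 - (5/4)*R1:  [     0  -45/4    -14   19/4  101/2 ]
R3 <- R3 - (7/4)*R1:  [     0  -59/4     -8   69/4   95/2 ]
R4 <- R4 - (-1/4)*R1:  [    0   5/4    -4  17/4  73/2 ]
R3 <- R3 - (59/45)*R2:  [       0        0   466/45   496/45  -842/45 ]
R4 <- R4 - (-1/9)*R2:  [     0      0  -50/9   43/9  379/9 ]
R4 <- R4 - (-125/233)*R3:  [        0         0         0  2491/233  7473/233 ]
Row echelon form:
[ 4      5       8        -7  |       -50 ]
[ 0  -45/4     -14      19/4  |     101/2 ]
[ 0      0  466/45    496/45  |   -842/45 ]
[ 0      0       0  2491/233  |  7473/233 ]
Back-substitution:
v = (7473/233) / (2491/233) = 3
u = (-842/45 - (496/45)*(3)) / (466/45) = -5
t = (101/2 - (-14)*(-5) - (19/4)*(3)) / (-45/4) = 3
s = (-50 - (5)*(3) - (8)*(-5) - (-7)*(3)) / 4 = -1

(-1, 3, -5, 3)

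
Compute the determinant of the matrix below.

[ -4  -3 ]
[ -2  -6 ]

Forward elimination:
R2 <- R2 - (1/2)*R1:  [    0  -9/2 ]
Upper-triangular form:
[ -4    -3 ]
[  0  -9/2 ]
det(A) = (-1)^0 * (-4) * (-9/2) = 18  (0 row swaps -> sign +1)

det(A) = 18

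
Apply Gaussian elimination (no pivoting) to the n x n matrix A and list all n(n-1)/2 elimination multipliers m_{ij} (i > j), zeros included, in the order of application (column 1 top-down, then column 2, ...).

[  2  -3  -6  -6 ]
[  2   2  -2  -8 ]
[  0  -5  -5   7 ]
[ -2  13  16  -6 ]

multipliers: 1, 0, -1, -1, 2, -2

Forward elimination:
R2 <- R2 - (1)*R1:  [  0   5   4  -2 ]
R3: entry in column 1 is already 0 -> m_{31} = 0 (no row operation needed)
R4 <- R4 - (-1)*R1:  [   0   10   10  -12 ]
R3 <- R3 - (-1)*R2:  [  0   0  -1   5 ]
R4 <- R4 - (2)*R2:  [  0   0   2  -8 ]
R4 <- R4 - (-2)*R3:  [ 0  0  0  2 ]
Multipliers (in order of application): m_{21} = 1, m_{31} = 0, m_{41} = -1, m_{32} = -1, m_{42} = 2, m_{43} = -2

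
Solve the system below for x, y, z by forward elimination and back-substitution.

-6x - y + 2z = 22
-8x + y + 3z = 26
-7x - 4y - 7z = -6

Forward elimination on [A|b]:
R2 <- R2 - (4/3)*R1:  [     0    7/3    1/3  -10/3 ]
R3 <- R3 - (7/6)*R1:  [     0  -17/6  -28/3  -95/3 ]
R3 <- R3 - (-17/14)*R2:  [       0        0  -125/14   -250/7 ]
Row echelon form:
[ -6   -1        2  |      22 ]
[  0  7/3      1/3  |   -10/3 ]
[  0    0  -125/14  |  -250/7 ]
Back-substitution:
z = (-250/7) / (-125/14) = 4
y = (-10/3 - (1/3)*(4)) / (7/3) = -2
x = (22 - (-1)*(-2) - (2)*(4)) / -6 = -2

(-2, -2, 4)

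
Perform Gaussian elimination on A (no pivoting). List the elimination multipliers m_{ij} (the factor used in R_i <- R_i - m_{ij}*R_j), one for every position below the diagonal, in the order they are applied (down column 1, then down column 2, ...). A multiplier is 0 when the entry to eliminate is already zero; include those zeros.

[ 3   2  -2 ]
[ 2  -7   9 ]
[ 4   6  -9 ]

Forward elimination:
R2 <- R2 - (2/3)*R1:  [     0  -25/3   31/3 ]
R3 <- R3 - (4/3)*R1:  [     0   10/3  -19/3 ]
R3 <- R3 - (-2/5)*R2:  [     0      0  -11/5 ]
Multipliers (in order of application): m_{21} = 2/3, m_{31} = 4/3, m_{32} = -2/5

multipliers: 2/3, 4/3, -2/5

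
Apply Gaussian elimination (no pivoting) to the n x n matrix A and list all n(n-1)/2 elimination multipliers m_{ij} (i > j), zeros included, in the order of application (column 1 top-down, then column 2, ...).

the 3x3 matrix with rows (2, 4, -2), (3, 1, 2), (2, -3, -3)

Forward elimination:
R2 <- R2 - (3/2)*R1:  [  0  -5   5 ]
R3 <- R3 - (1)*R1:  [  0  -7  -1 ]
R3 <- R3 - (7/5)*R2:  [  0   0  -8 ]
Multipliers (in order of application): m_{21} = 3/2, m_{31} = 1, m_{32} = 7/5

multipliers: 3/2, 1, 7/5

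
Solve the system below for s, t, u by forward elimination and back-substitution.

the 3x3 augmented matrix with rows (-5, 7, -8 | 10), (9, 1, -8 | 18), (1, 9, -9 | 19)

(1, 1, -1)

Forward elimination on [A|b]:
R2 <- R2 - (-9/5)*R1:  [      0    68/5  -112/5      36 ]
R3 <- R3 - (-1/5)*R1:  [     0   52/5  -53/5     21 ]
R3 <- R3 - (13/17)*R2:  [       0        0   111/17  -111/17 ]
Row echelon form:
[ -5     7      -8  |       10 ]
[  0  68/5  -112/5  |       36 ]
[  0     0  111/17  |  -111/17 ]
Back-substitution:
u = (-111/17) / (111/17) = -1
t = (36 - (-112/5)*(-1)) / (68/5) = 1
s = (10 - (7)*(1) - (-8)*(-1)) / -5 = 1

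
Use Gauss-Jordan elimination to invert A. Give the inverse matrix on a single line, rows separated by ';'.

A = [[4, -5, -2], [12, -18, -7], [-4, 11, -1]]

inverse = [19/12 -9/20 -1/60; 2/3 -1/5 1/15; 1 -2/5 -1/5]

Gauss-Jordan on [A | I]:
R1 <- (1/4)*R1:  [    1  -5/4  -1/2  |   1/4     0     0 ]
R2 <- R2 - (12)*R1:  [  0  -3  -1  |  -3   1   0 ]
R3 <- R3 - (-4)*R1:  [  0   6  -3  |   1   0   1 ]
R2 <- (1/-3)*R2:  [    0     1   1/3  |     1  -1/3     0 ]
R1 <- R1 - (-5/4)*R2:  [     1      0  -1/12  |    3/2  -5/12      0 ]
R3 <- R3 - (6)*R2:  [  0   0  -5  |  -5   2   1 ]
R3 <- (1/-5)*R3:  [    0     0     1  |     1  -2/5  -1/5 ]
R1 <- R1 - (-1/12)*R3:  [     1      0      0  |  19/12  -9/20  -1/60 ]
R2 <- R2 - (1/3)*R3:  [    0     1     0  |   2/3  -1/5  1/15 ]
Right block of [I | A^{-1}] is the inverse:
[ 19/12  -9/20  -1/60 ]
[   2/3   -1/5   1/15 ]
[     1   -2/5   -1/5 ]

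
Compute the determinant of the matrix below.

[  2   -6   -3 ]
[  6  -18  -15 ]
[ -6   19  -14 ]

det(A) = 12

Forward elimination:
R2 <- R2 - (3)*R1:  [  0   0  -6 ]
R3 <- R3 - (-3)*R1:  [   0    1  -23 ]
R2 <-> R3   (pivot in column 2 was zero)
[ 2  -6   -3 ]
[ 0   1  -23 ]
[ 0   0   -6 ]
Upper-triangular form:
[ 2  -6   -3 ]
[ 0   1  -23 ]
[ 0   0   -6 ]
det(A) = (-1)^1 * (2) * (1) * (-6) = 12  (1 row swap -> sign -1)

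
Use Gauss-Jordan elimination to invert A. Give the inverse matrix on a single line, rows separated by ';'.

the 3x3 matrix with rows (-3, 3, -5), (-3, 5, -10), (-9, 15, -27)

Gauss-Jordan on [A | I]:
R1 <- (1/-3)*R1:  [    1    -1   5/3  |  -1/3     0     0 ]
R2 <- R2 - (-3)*R1:  [  0   2  -5  |  -1   1   0 ]
R3 <- R3 - (-9)*R1:  [   0    6  -12  |   -3    0    1 ]
R2 <- (1/2)*R2:  [    0     1  -5/2  |  -1/2   1/2     0 ]
R1 <- R1 - (-1)*R2:  [    1     0  -5/6  |  -5/6   1/2     0 ]
R3 <- R3 - (6)*R2:  [  0   0   3  |   0  -3   1 ]
R3 <- (1/3)*R3:  [   0    0    1  |    0   -1  1/3 ]
R1 <- R1 - (-5/6)*R3:  [    1     0     0  |  -5/6  -1/3  5/18 ]
R2 <- R2 - (-5/2)*R3:  [    0     1     0  |  -1/2    -2   5/6 ]
Right block of [I | A^{-1}] is the inverse:
[ -5/6  -1/3  5/18 ]
[ -1/2    -2   5/6 ]
[    0    -1   1/3 ]

inverse = [-5/6 -1/3 5/18; -1/2 -2 5/6; 0 -1 1/3]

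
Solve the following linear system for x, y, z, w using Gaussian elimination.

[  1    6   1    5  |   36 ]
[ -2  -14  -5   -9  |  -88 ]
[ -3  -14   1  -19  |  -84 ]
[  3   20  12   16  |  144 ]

Forward elimination on [A|b]:
R2 <- R2 - (-2)*R1:  [   0   -2   -3    1  -16 ]
R3 <- R3 - (-3)*R1:  [  0   4   4  -4  24 ]
R4 <- R4 - (3)*R1:  [  0   2   9   1  36 ]
R3 <- R3 - (-2)*R2:  [  0   0  -2  -2  -8 ]
R4 <- R4 - (-1)*R2:  [  0   0   6   2  20 ]
R4 <- R4 - (-3)*R3:  [  0   0   0  -4  -4 ]
Row echelon form:
[ 1   6   1   5  |   36 ]
[ 0  -2  -3   1  |  -16 ]
[ 0   0  -2  -2  |   -8 ]
[ 0   0   0  -4  |   -4 ]
Back-substitution:
w = (-4) / -4 = 1
z = (-8 - (-2)*(1)) / -2 = 3
y = (-16 - (-3)*(3) - (1)*(1)) / -2 = 4
x = (36 - (6)*(4) - (1)*(3) - (5)*(1)) / 1 = 4

(4, 4, 3, 1)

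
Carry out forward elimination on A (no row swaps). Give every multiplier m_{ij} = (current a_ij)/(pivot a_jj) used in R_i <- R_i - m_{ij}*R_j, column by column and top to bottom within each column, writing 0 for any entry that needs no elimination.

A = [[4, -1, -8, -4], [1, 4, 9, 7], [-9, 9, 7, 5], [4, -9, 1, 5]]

Forward elimination:
R2 <- R2 - (1/4)*R1:  [    0  17/4    11     8 ]
R3 <- R3 - (-9/4)*R1:  [    0  27/4   -11    -4 ]
R4 <- R4 - (1)*R1:  [  0  -8   9   9 ]
R3 <- R3 - (27/17)*R2:  [       0        0  -484/17  -284/17 ]
R4 <- R4 - (-32/17)*R2:  [      0       0  505/17  409/17 ]
R4 <- R4 - (-505/484)*R3:  [       0        0        0  802/121 ]
Multipliers (in order of application): m_{21} = 1/4, m_{31} = -9/4, m_{41} = 1, m_{32} = 27/17, m_{42} = -32/17, m_{43} = -505/484

multipliers: 1/4, -9/4, 1, 27/17, -32/17, -505/484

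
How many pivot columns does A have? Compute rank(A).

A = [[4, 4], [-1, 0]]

rank(A) = 2

Row reduction:
R2 <- R2 - (-1/4)*R1:  [ 0  1 ]
Row echelon form:
[ 4  4 ]
[ 0  1 ]
Nonzero rows / pivot columns: 2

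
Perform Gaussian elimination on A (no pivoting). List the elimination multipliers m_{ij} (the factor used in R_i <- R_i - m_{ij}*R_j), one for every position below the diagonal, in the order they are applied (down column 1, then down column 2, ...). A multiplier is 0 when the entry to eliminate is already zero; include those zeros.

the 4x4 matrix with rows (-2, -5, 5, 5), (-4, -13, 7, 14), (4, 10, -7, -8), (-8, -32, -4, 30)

Forward elimination:
R2 <- R2 - (2)*R1:  [  0  -3  -3   4 ]
R3 <- R3 - (-2)*R1:  [ 0  0  3  2 ]
R4 <- R4 - (4)*R1:  [   0  -12  -24   10 ]
R3: entry in column 2 is already 0 -> m_{32} = 0 (no row operation needed)
R4 <- R4 - (4)*R2:  [   0    0  -12   -6 ]
R4 <- R4 - (-4)*R3:  [ 0  0  0  2 ]
Multipliers (in order of application): m_{21} = 2, m_{31} = -2, m_{41} = 4, m_{32} = 0, m_{42} = 4, m_{43} = -4

multipliers: 2, -2, 4, 0, 4, -4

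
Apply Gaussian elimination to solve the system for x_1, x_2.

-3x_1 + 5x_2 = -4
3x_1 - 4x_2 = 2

Forward elimination on [A|b]:
R2 <- R2 - (-1)*R1:  [  0   1  -2 ]
Row echelon form:
[ -3  5  |  -4 ]
[  0  1  |  -2 ]
Back-substitution:
x_2 = (-2) / 1 = -2
x_1 = (-4 - (5)*(-2)) / -3 = -2

(-2, -2)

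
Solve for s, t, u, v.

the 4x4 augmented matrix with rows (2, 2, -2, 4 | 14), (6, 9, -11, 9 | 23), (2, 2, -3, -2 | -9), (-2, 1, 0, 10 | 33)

(1, 5, 5, 3)

Forward elimination on [A|b]:
R2 <- R2 - (3)*R1:  [   0    3   -5   -3  -19 ]
R3 <- R3 - (1)*R1:  [   0    0   -1   -6  -23 ]
R4 <- R4 - (-1)*R1:  [  0   3  -2  14  47 ]
R4 <- R4 - (1)*R2:  [  0   0   3  17  66 ]
R4 <- R4 - (-3)*R3:  [  0   0   0  -1  -3 ]
Row echelon form:
[ 2  2  -2   4  |   14 ]
[ 0  3  -5  -3  |  -19 ]
[ 0  0  -1  -6  |  -23 ]
[ 0  0   0  -1  |   -3 ]
Back-substitution:
v = (-3) / -1 = 3
u = (-23 - (-6)*(3)) / -1 = 5
t = (-19 - (-5)*(5) - (-3)*(3)) / 3 = 5
s = (14 - (2)*(5) - (-2)*(5) - (4)*(3)) / 2 = 1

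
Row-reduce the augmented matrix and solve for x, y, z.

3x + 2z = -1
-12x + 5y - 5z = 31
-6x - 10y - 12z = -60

Forward elimination on [A|b]:
R2 <- R2 - (-4)*R1:  [  0   5   3  27 ]
R3 <- R3 - (-2)*R1:  [   0  -10   -8  -62 ]
R3 <- R3 - (-2)*R2:  [  0   0  -2  -8 ]
Row echelon form:
[ 3  0   2  |  -1 ]
[ 0  5   3  |  27 ]
[ 0  0  -2  |  -8 ]
Back-substitution:
z = (-8) / -2 = 4
y = (27 - (3)*(4)) / 5 = 3
x = (-1 - (2)*(4)) / 3 = -3

(-3, 3, 4)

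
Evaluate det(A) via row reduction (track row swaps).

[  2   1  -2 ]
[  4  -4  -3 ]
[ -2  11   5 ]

Forward elimination:
R2 <- R2 - (2)*R1:  [  0  -6   1 ]
R3 <- R3 - (-1)*R1:  [  0  12   3 ]
R3 <- R3 - (-2)*R2:  [ 0  0  5 ]
Upper-triangular form:
[ 2   1  -2 ]
[ 0  -6   1 ]
[ 0   0   5 ]
det(A) = (-1)^0 * (2) * (-6) * (5) = -60  (0 row swaps -> sign +1)

det(A) = -60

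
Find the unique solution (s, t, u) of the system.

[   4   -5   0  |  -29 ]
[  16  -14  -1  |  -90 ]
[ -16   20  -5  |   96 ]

Forward elimination on [A|b]:
R2 <- R2 - (4)*R1:  [  0   6  -1  26 ]
R3 <- R3 - (-4)*R1:  [   0    0   -5  -20 ]
Row echelon form:
[ 4  -5   0  |  -29 ]
[ 0   6  -1  |   26 ]
[ 0   0  -5  |  -20 ]
Back-substitution:
u = (-20) / -5 = 4
t = (26 - (-1)*(4)) / 6 = 5
s = (-29 - (-5)*(5)) / 4 = -1

(-1, 5, 4)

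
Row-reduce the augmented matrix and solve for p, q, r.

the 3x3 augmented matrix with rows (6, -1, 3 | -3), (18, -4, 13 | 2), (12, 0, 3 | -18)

(-2, -3, 2)

Forward elimination on [A|b]:
R2 <- R2 - (3)*R1:  [  0  -1   4  11 ]
R3 <- R3 - (2)*R1:  [   0    2   -3  -12 ]
R3 <- R3 - (-2)*R2:  [  0   0   5  10 ]
Row echelon form:
[ 6  -1  3  |  -3 ]
[ 0  -1  4  |  11 ]
[ 0   0  5  |  10 ]
Back-substitution:
r = (10) / 5 = 2
q = (11 - (4)*(2)) / -1 = -3
p = (-3 - (-1)*(-3) - (3)*(2)) / 6 = -2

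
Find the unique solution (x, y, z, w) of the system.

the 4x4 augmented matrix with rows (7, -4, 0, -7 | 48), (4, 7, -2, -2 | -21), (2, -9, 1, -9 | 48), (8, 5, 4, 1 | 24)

Forward elimination on [A|b]:
R2 <- R2 - (4/7)*R1:  [      0    65/7      -2       2  -339/7 ]
R3 <- R3 - (2/7)*R1:  [     0  -55/7      1     -7  240/7 ]
R4 <- R4 - (8/7)*R1:  [      0    67/7       4       9  -216/7 ]
R3 <- R3 - (-11/13)*R2:  [      0       0   -9/13  -69/13  -87/13 ]
R4 <- R4 - (67/65)*R2:  [       0        0   394/65   451/65  1239/65 ]
R4 <- R4 - (-394/45)*R3:  [       0        0        0  -593/15  -593/15 ]
Row echelon form:
[ 7    -4      0       -7  |       48 ]
[ 0  65/7     -2        2  |   -339/7 ]
[ 0     0  -9/13   -69/13  |   -87/13 ]
[ 0     0      0  -593/15  |  -593/15 ]
Back-substitution:
w = (-593/15) / (-593/15) = 1
z = (-87/13 - (-69/13)*(1)) / (-9/13) = 2
y = (-339/7 - (-2)*(2) - (2)*(1)) / (65/7) = -5
x = (48 - (-4)*(-5) - (-7)*(1)) / 7 = 5

(5, -5, 2, 1)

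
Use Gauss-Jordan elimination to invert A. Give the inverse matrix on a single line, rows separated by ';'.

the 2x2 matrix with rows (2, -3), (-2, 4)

inverse = [2 3/2; 1 1]

Gauss-Jordan on [A | I]:
R1 <- (1/2)*R1:  [    1  -3/2  |   1/2     0 ]
R2 <- R2 - (-2)*R1:  [ 0  1  |  1  1 ]
R1 <- R1 - (-3/2)*R2:  [   1    0  |    2  3/2 ]
Right block of [I | A^{-1}] is the inverse:
[ 2  3/2 ]
[ 1    1 ]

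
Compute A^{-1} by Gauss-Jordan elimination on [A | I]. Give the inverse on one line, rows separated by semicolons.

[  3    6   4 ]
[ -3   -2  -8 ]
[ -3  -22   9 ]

Gauss-Jordan on [A | I]:
R1 <- (1/3)*R1:  [   1    2  4/3  |  1/3    0    0 ]
R2 <- R2 - (-3)*R1:  [  0   4  -4  |   1   1   0 ]
R3 <- R3 - (-3)*R1:  [   0  -16   13  |    1    0    1 ]
R2 <- (1/4)*R2:  [   0    1   -1  |  1/4  1/4    0 ]
R1 <- R1 - (2)*R2:  [    1     0  10/3  |  -1/6  -1/2     0 ]
R3 <- R3 - (-16)*R2:  [  0   0  -3  |   5   4   1 ]
R3 <- (1/-3)*R3:  [    0     0     1  |  -5/3  -4/3  -1/3 ]
R1 <- R1 - (10/3)*R3:  [     1      0      0  |  97/18  71/18   10/9 ]
R2 <- R2 - (-1)*R3:  [      0       1       0  |  -17/12  -13/12    -1/3 ]
Right block of [I | A^{-1}] is the inverse:
[  97/18   71/18  10/9 ]
[ -17/12  -13/12  -1/3 ]
[   -5/3    -4/3  -1/3 ]

inverse = [97/18 71/18 10/9; -17/12 -13/12 -1/3; -5/3 -4/3 -1/3]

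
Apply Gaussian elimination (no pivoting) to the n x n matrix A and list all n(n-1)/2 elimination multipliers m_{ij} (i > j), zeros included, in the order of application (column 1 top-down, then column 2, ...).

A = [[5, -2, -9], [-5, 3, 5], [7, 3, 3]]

multipliers: -1, 7/5, 29/5

Forward elimination:
R2 <- R2 - (-1)*R1:  [  0   1  -4 ]
R3 <- R3 - (7/5)*R1:  [    0  29/5  78/5 ]
R3 <- R3 - (29/5)*R2:  [     0      0  194/5 ]
Multipliers (in order of application): m_{21} = -1, m_{31} = 7/5, m_{32} = 29/5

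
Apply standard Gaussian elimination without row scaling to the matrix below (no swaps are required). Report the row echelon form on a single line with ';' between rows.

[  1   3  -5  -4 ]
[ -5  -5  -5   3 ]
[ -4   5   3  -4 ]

REF = [1 3 -5 -4; 0 10 -30 -17; 0 0 34 89/10]

Forward elimination:
R2 <- R2 - (-5)*R1:  [   0   10  -30  -17 ]
R3 <- R3 - (-4)*R1:  [   0   17  -17  -20 ]
R3 <- R3 - (17/10)*R2:  [     0      0     34  89/10 ]
Row echelon form:
[ 1   3   -5     -4 ]
[ 0  10  -30    -17 ]
[ 0   0   34  89/10 ]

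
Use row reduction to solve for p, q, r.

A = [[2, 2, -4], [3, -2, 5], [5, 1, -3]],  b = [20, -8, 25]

Forward elimination on [A|b]:
R2 <- R2 - (3/2)*R1:  [   0   -5   11  -38 ]
R3 <- R3 - (5/2)*R1:  [   0   -4    7  -25 ]
R3 <- R3 - (4/5)*R2:  [    0     0  -9/5  27/5 ]
Row echelon form:
[ 2   2    -4  |    20 ]
[ 0  -5    11  |   -38 ]
[ 0   0  -9/5  |  27/5 ]
Back-substitution:
r = (27/5) / (-9/5) = -3
q = (-38 - (11)*(-3)) / -5 = 1
p = (20 - (2)*(1) - (-4)*(-3)) / 2 = 3

(3, 1, -3)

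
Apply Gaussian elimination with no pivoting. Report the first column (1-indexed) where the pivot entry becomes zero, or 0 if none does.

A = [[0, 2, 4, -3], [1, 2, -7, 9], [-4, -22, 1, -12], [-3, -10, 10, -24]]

first zero-pivot column = 1

Naive forward elimination:
Pivot entry (1,1) is zero but row 2 has 1 in column 1 -> naive elimination stops; a row interchange (e.g. R1 <-> R2) would be required here.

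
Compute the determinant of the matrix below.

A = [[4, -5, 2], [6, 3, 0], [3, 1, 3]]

Forward elimination:
R2 <- R2 - (3/2)*R1:  [    0  21/2    -3 ]
R3 <- R3 - (3/4)*R1:  [    0  19/4   3/2 ]
R3 <- R3 - (19/42)*R2:  [    0     0  20/7 ]
Upper-triangular form:
[ 4    -5     2 ]
[ 0  21/2    -3 ]
[ 0     0  20/7 ]
det(A) = (-1)^0 * (4) * (21/2) * (20/7) = 120  (0 row swaps -> sign +1)

det(A) = 120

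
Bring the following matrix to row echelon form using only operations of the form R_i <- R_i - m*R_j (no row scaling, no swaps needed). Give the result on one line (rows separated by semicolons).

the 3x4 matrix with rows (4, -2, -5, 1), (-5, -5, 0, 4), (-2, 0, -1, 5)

Forward elimination:
R2 <- R2 - (-5/4)*R1:  [     0  -15/2  -25/4   21/4 ]
R3 <- R3 - (-1/2)*R1:  [    0    -1  -7/2  11/2 ]
R3 <- R3 - (2/15)*R2:  [    0     0  -8/3  24/5 ]
Row echelon form:
[ 4     -2     -5     1 ]
[ 0  -15/2  -25/4  21/4 ]
[ 0      0   -8/3  24/5 ]

REF = [4 -2 -5 1; 0 -15/2 -25/4 21/4; 0 0 -8/3 24/5]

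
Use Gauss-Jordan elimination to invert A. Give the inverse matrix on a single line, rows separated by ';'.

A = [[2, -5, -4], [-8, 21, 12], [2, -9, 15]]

Gauss-Jordan on [A | I]:
R1 <- (1/2)*R1:  [    1  -5/2    -2  |   1/2     0     0 ]
R2 <- R2 - (-8)*R1:  [  0   1  -4  |   4   1   0 ]
R3 <- R3 - (2)*R1:  [  0  -4  19  |  -1   0   1 ]
R1 <- R1 - (-5/2)*R2:  [    1     0   -12  |  21/2   5/2     0 ]
R3 <- R3 - (-4)*R2:  [  0   0   3  |  15   4   1 ]
R3 <- (1/3)*R3:  [   0    0    1  |    5  4/3  1/3 ]
R1 <- R1 - (-12)*R3:  [     1      0      0  |  141/2   37/2      4 ]
R2 <- R2 - (-4)*R3:  [    0     1     0  |    24  19/3   4/3 ]
Right block of [I | A^{-1}] is the inverse:
[ 141/2  37/2    4 ]
[    24  19/3  4/3 ]
[     5   4/3  1/3 ]

inverse = [141/2 37/2 4; 24 19/3 4/3; 5 4/3 1/3]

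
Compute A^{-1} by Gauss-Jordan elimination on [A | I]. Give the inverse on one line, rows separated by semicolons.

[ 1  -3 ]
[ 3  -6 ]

Gauss-Jordan on [A | I]:
R2 <- R2 - (3)*R1:  [  0   3  |  -3   1 ]
R2 <- (1/3)*R2:  [   0    1  |   -1  1/3 ]
R1 <- R1 - (-3)*R2:  [  1   0  |  -2   1 ]
Right block of [I | A^{-1}] is the inverse:
[ -2    1 ]
[ -1  1/3 ]

inverse = [-2 1; -1 1/3]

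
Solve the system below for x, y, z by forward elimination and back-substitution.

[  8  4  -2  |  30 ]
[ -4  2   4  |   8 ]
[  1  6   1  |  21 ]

(4, 2, 5)

Forward elimination on [A|b]:
R2 <- R2 - (-1/2)*R1:  [  0   4   3  23 ]
R3 <- R3 - (1/8)*R1:  [    0  11/2   5/4  69/4 ]
R3 <- R3 - (11/8)*R2:  [      0       0   -23/8  -115/8 ]
Row echelon form:
[ 8  4     -2  |      30 ]
[ 0  4      3  |      23 ]
[ 0  0  -23/8  |  -115/8 ]
Back-substitution:
z = (-115/8) / (-23/8) = 5
y = (23 - (3)*(5)) / 4 = 2
x = (30 - (4)*(2) - (-2)*(5)) / 8 = 4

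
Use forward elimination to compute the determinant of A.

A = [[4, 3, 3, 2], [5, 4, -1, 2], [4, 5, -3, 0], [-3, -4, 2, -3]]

Forward elimination:
R2 <- R2 - (5/4)*R1:  [     0    1/4  -19/4   -1/2 ]
R3 <- R3 - (1)*R1:  [  0   2  -6  -2 ]
R4 <- R4 - (-3/4)*R1:  [    0  -7/4  17/4  -3/2 ]
R3 <- R3 - (8)*R2:  [  0   0  32   2 ]
R4 <- R4 - (-7)*R2:  [   0    0  -29   -5 ]
R4 <- R4 - (-29/32)*R3:  [      0       0       0  -51/16 ]
Upper-triangular form:
[ 4    3      3       2 ]
[ 0  1/4  -19/4    -1/2 ]
[ 0    0     32       2 ]
[ 0    0      0  -51/16 ]
det(A) = (-1)^0 * (4) * (1/4) * (32) * (-51/16) = -102  (0 row swaps -> sign +1)

det(A) = -102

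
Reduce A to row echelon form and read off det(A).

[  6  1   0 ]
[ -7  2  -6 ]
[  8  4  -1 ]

Forward elimination:
R2 <- R2 - (-7/6)*R1:  [    0  19/6    -6 ]
R3 <- R3 - (4/3)*R1:  [   0  8/3   -1 ]
R3 <- R3 - (16/19)*R2:  [     0      0  77/19 ]
Upper-triangular form:
[ 6     1      0 ]
[ 0  19/6     -6 ]
[ 0     0  77/19 ]
det(A) = (-1)^0 * (6) * (19/6) * (77/19) = 77  (0 row swaps -> sign +1)

det(A) = 77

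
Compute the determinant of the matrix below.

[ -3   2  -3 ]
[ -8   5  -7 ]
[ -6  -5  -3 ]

Forward elimination:
R2 <- R2 - (8/3)*R1:  [    0  -1/3     1 ]
R3 <- R3 - (2)*R1:  [  0  -9   3 ]
R3 <- R3 - (27)*R2:  [   0    0  -24 ]
Upper-triangular form:
[ -3     2   -3 ]
[  0  -1/3    1 ]
[  0     0  -24 ]
det(A) = (-1)^0 * (-3) * (-1/3) * (-24) = -24  (0 row swaps -> sign +1)

det(A) = -24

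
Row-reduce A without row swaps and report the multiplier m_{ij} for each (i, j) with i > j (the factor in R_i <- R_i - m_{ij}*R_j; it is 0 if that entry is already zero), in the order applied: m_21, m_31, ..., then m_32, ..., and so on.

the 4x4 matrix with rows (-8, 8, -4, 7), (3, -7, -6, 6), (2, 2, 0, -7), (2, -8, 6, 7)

multipliers: -3/8, -1/4, -1/4, -1, 3/2, -65/34

Forward elimination:
R2 <- R2 - (-3/8)*R1:  [     0     -4  -15/2   69/8 ]
R3 <- R3 - (-1/4)*R1:  [     0      4     -1  -21/4 ]
R4 <- R4 - (-1/4)*R1:  [    0    -6     5  35/4 ]
R3 <- R3 - (-1)*R2:  [     0      0  -17/2   27/8 ]
R4 <- R4 - (3/2)*R2:  [      0       0    65/4  -67/16 ]
R4 <- R4 - (-65/34)*R3:  [     0      0      0  77/34 ]
Multipliers (in order of application): m_{21} = -3/8, m_{31} = -1/4, m_{41} = -1/4, m_{32} = -1, m_{42} = 3/2, m_{43} = -65/34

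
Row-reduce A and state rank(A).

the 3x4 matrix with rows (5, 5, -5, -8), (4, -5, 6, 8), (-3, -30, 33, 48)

rank(A) = 2

Row reduction:
R2 <- R2 - (4/5)*R1:  [    0    -9    10  72/5 ]
R3 <- R3 - (-3/5)*R1:  [     0    -27     30  216/5 ]
R3 <- R3 - (3)*R2:  [ 0  0  0  0 ]
Row echelon form:
[ 5   5  -5    -8 ]
[ 0  -9  10  72/5 ]
[ 0   0   0     0 ]
Nonzero rows / pivot columns: 2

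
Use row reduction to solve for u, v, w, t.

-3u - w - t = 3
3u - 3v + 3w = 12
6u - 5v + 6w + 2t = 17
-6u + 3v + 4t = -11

Forward elimination on [A|b]:
R2 <- R2 - (-1)*R1:  [  0  -3   2  -1  15 ]
R3 <- R3 - (-2)*R1:  [  0  -5   4   0  23 ]
R4 <- R4 - (2)*R1:  [   0    3    2    6  -17 ]
R3 <- R3 - (5/3)*R2:  [   0    0  2/3  5/3   -2 ]
R4 <- R4 - (-1)*R2:  [  0   0   4   5  -2 ]
R4 <- R4 - (6)*R3:  [  0   0   0  -5  10 ]
Row echelon form:
[ -3   0   -1   -1  |   3 ]
[  0  -3    2   -1  |  15 ]
[  0   0  2/3  5/3  |  -2 ]
[  0   0    0   -5  |  10 ]
Back-substitution:
t = (10) / -5 = -2
w = (-2 - (5/3)*(-2)) / (2/3) = 2
v = (15 - (2)*(2) - (-1)*(-2)) / -3 = -3
u = (3 - (-1)*(2) - (-1)*(-2)) / -3 = -1

(-1, -3, 2, -2)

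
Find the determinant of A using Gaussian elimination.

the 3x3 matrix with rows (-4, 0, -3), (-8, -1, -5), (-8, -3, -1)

Forward elimination:
R2 <- R2 - (2)*R1:  [  0  -1   1 ]
R3 <- R3 - (2)*R1:  [  0  -3   5 ]
R3 <- R3 - (3)*R2:  [ 0  0  2 ]
Upper-triangular form:
[ -4   0  -3 ]
[  0  -1   1 ]
[  0   0   2 ]
det(A) = (-1)^0 * (-4) * (-1) * (2) = 8  (0 row swaps -> sign +1)

det(A) = 8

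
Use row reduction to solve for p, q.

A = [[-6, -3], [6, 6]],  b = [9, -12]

(-1, -1)

Forward elimination on [A|b]:
R2 <- R2 - (-1)*R1:  [  0   3  -3 ]
Row echelon form:
[ -6  -3  |   9 ]
[  0   3  |  -3 ]
Back-substitution:
q = (-3) / 3 = -1
p = (9 - (-3)*(-1)) / -6 = -1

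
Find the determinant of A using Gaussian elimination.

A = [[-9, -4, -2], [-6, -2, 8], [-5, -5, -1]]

det(A) = -234

Forward elimination:
R2 <- R2 - (2/3)*R1:  [    0   2/3  28/3 ]
R3 <- R3 - (5/9)*R1:  [     0  -25/9    1/9 ]
R3 <- R3 - (-25/6)*R2:  [  0   0  39 ]
Upper-triangular form:
[ -9   -4    -2 ]
[  0  2/3  28/3 ]
[  0    0    39 ]
det(A) = (-1)^0 * (-9) * (2/3) * (39) = -234  (0 row swaps -> sign +1)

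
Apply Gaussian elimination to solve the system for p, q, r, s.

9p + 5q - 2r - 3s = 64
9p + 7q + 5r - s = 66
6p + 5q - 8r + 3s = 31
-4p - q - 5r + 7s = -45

(3, 5, 0, -4)

Forward elimination on [A|b]:
R2 <- R2 - (1)*R1:  [ 0  2  7  2  2 ]
R3 <- R3 - (2/3)*R1:  [     0    5/3  -20/3      5  -35/3 ]
R4 <- R4 - (-4/9)*R1:  [      0    11/9   -53/9    17/3  -149/9 ]
R3 <- R3 - (5/6)*R2:  [     0      0  -25/2   10/3  -40/3 ]
R4 <- R4 - (11/18)*R2:  [      0       0   -61/6    40/9  -160/9 ]
R4 <- R4 - (61/75)*R3:  [       0        0        0    26/15  -104/15 ]
Row echelon form:
[ 9  5     -2     -3  |       64 ]
[ 0  2      7      2  |        2 ]
[ 0  0  -25/2   10/3  |    -40/3 ]
[ 0  0      0  26/15  |  -104/15 ]
Back-substitution:
s = (-104/15) / (26/15) = -4
r = (-40/3 - (10/3)*(-4)) / (-25/2) = 0
q = (2 - (7)*(0) - (2)*(-4)) / 2 = 5
p = (64 - (5)*(5) - (-2)*(0) - (-3)*(-4)) / 9 = 3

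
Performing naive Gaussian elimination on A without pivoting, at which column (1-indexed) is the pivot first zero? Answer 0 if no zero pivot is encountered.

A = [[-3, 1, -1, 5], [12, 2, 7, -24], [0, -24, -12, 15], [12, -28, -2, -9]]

first zero-pivot column = 3

Naive forward elimination:
R2 <- R2 - (-4)*R1:  [  0   6   3  -4 ]
R4 <- R4 - (-4)*R1:  [   0  -24   -6   11 ]
R3 <- R3 - (-4)*R2:  [  0   0   0  -1 ]
R4 <- R4 - (-4)*R2:  [  0   0   6  -5 ]
Matrix at this point:
[ -3  1  -1   5 ]
[  0  6   3  -4 ]
[  0  0   0  -1 ]
[  0  0   6  -5 ]
Pivot entry (3,3) is zero but row 4 has 6 in column 3 -> naive elimination stops; a row interchange (e.g. R3 <-> R4) would be required here.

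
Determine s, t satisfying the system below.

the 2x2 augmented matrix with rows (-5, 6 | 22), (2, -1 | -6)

(-2, 2)

Forward elimination on [A|b]:
R2 <- R2 - (-2/5)*R1:  [    0   7/5  14/5 ]
Row echelon form:
[ -5    6  |    22 ]
[  0  7/5  |  14/5 ]
Back-substitution:
t = (14/5) / (7/5) = 2
s = (22 - (6)*(2)) / -5 = -2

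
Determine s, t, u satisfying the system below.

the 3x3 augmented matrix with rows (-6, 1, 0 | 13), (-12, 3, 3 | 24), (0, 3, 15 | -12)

(-2, 1, -1)

Forward elimination on [A|b]:
R2 <- R2 - (2)*R1:  [  0   1   3  -2 ]
R3 <- R3 - (3)*R2:  [  0   0   6  -6 ]
Row echelon form:
[ -6  1  0  |  13 ]
[  0  1  3  |  -2 ]
[  0  0  6  |  -6 ]
Back-substitution:
u = (-6) / 6 = -1
t = (-2 - (3)*(-1)) / 1 = 1
s = (13 - (1)*(1)) / -6 = -2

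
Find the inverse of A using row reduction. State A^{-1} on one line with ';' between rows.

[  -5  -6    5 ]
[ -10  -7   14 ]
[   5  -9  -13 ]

Gauss-Jordan on [A | I]:
R1 <- (1/-5)*R1:  [    1   6/5    -1  |  -1/5     0     0 ]
R2 <- R2 - (-10)*R1:  [  0   5   4  |  -2   1   0 ]
R3 <- R3 - (5)*R1:  [   0  -15   -8  |    1    0    1 ]
R2 <- (1/5)*R2:  [    0     1   4/5  |  -2/5   1/5     0 ]
R1 <- R1 - (6/5)*R2:  [      1       0  -49/25  |    7/25   -6/25       0 ]
R3 <- R3 - (-15)*R2:  [  0   0   4  |  -5   3   1 ]
R3 <- (1/4)*R3:  [    0     0     1  |  -5/4   3/4   1/4 ]
R1 <- R1 - (-49/25)*R3:  [        1         0         0  |  -217/100   123/100    49/100 ]
R2 <- R2 - (4/5)*R3:  [    0     1     0  |   3/5  -2/5  -1/5 ]
Right block of [I | A^{-1}] is the inverse:
[ -217/100  123/100  49/100 ]
[      3/5     -2/5    -1/5 ]
[     -5/4      3/4     1/4 ]

inverse = [-217/100 123/100 49/100; 3/5 -2/5 -1/5; -5/4 3/4 1/4]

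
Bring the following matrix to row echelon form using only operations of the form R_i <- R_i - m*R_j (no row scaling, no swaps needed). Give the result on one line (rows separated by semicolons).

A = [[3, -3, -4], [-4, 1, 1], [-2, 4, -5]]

Forward elimination:
R2 <- R2 - (-4/3)*R1:  [     0     -3  -13/3 ]
R3 <- R3 - (-2/3)*R1:  [     0      2  -23/3 ]
R3 <- R3 - (-2/3)*R2:  [     0      0  -95/9 ]
Row echelon form:
[ 3  -3     -4 ]
[ 0  -3  -13/3 ]
[ 0   0  -95/9 ]

REF = [3 -3 -4; 0 -3 -13/3; 0 0 -95/9]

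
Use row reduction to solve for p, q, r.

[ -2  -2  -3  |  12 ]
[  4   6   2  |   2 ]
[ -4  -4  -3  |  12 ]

(-5, 5, -4)

Forward elimination on [A|b]:
R2 <- R2 - (-2)*R1:  [  0   2  -4  26 ]
R3 <- R3 - (2)*R1:  [   0    0    3  -12 ]
Row echelon form:
[ -2  -2  -3  |   12 ]
[  0   2  -4  |   26 ]
[  0   0   3  |  -12 ]
Back-substitution:
r = (-12) / 3 = -4
q = (26 - (-4)*(-4)) / 2 = 5
p = (12 - (-2)*(5) - (-3)*(-4)) / -2 = -5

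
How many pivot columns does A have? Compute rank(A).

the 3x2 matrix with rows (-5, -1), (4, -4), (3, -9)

rank(A) = 2

Row reduction:
R2 <- R2 - (-4/5)*R1:  [     0  -24/5 ]
R3 <- R3 - (-3/5)*R1:  [     0  -48/5 ]
R3 <- R3 - (2)*R2:  [ 0  0 ]
Row echelon form:
[ -5     -1 ]
[  0  -24/5 ]
[  0      0 ]
Nonzero rows / pivot columns: 2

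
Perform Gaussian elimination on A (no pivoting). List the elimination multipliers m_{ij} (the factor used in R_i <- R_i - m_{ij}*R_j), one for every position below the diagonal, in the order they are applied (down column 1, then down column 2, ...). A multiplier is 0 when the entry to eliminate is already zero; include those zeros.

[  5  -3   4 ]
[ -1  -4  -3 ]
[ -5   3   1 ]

multipliers: -1/5, -1, 0

Forward elimination:
R2 <- R2 - (-1/5)*R1:  [     0  -23/5  -11/5 ]
R3 <- R3 - (-1)*R1:  [ 0  0  5 ]
R3: entry in column 2 is already 0 -> m_{32} = 0 (no row operation needed)
Multipliers (in order of application): m_{21} = -1/5, m_{31} = -1, m_{32} = 0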